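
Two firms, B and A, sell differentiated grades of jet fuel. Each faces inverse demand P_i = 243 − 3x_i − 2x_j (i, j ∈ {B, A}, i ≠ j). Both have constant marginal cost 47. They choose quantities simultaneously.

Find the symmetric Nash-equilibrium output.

Firm B's profit: π = x_B(243 − 3x_B − 2x_A) − 47x_B.
∂π/∂x_B = 196 − 6x_B − 2x_A = 0 ⇒ x_B = 98/3 − (1/3)x_A.
Setting x_B = x_A in the reaction function: x_B = 98/3 − (1/3)x_B, so x_B = (98/3) / (4/3) = 24.5.

24.5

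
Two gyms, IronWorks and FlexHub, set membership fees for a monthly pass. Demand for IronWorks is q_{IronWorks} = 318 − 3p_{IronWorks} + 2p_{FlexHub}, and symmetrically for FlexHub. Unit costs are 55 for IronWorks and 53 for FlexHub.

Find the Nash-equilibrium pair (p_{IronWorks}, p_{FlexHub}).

120.375, 119.625

IronWorks's profit: π = (p_{IronWorks} − 55)(318 − 3p_{IronWorks} + 2p_{FlexHub}).
∂π/∂p_{IronWorks} = 483 − 6p_{IronWorks} + 2p_{FlexHub} = 0 ⇒ p_{IronWorks} = 80.5 + (1/3)p_{FlexHub}.
Similarly p_{FlexHub} = 79.5 + (1/3)p_{IronWorks}.
Plugging p_{FlexHub} into IronWorks's best response: p_{IronWorks} = 80.5 + (1/3)(79.5 + (1/3)p_{IronWorks}) ⇒ (8/9)p_{IronWorks} = 107, so p_{IronWorks} = 120.375.
Then p_{FlexHub} = 79.5 + (1/3)·120.375 = 119.625.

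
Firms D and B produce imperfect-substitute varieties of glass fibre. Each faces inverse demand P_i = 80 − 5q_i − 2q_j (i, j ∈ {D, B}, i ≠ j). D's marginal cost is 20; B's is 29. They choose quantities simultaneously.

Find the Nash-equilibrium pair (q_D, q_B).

Firm D's profit: π = q_D(80 − 5q_D − 2q_B) − 20q_D.
∂π/∂q_D = 60 − 10q_D − 2q_B = 0 ⇒ q_D = 6 − 0.2q_B.
Similarly q_B = 5.1 − 0.2q_D.
Substituting the second reaction function into the first: q_D = 6 − 0.2(5.1 − 0.2q_D), which gives 0.96q_D = 4.98 ⇒ q_D = 5.1875.
Then q_B = 5.1 − 0.2·5.1875 = 4.0625.

5.1875, 4.0625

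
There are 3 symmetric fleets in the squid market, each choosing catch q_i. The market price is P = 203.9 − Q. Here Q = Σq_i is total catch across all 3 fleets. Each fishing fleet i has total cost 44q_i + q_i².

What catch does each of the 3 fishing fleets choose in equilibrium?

A representative fishing fleet's profit is π_i = q_i(203.9 − Q) − 44q_i − q_i², with Q = q_i + Σ_{j≠i} q_j.
First-order condition: 159.9 − 4q_i − Σ_{j≠i} q_j = 0.
Imposing symmetry (q_j = q for all j) turns Σ_{j≠i} q_j into 2q, so 159.9 = 6q and q = 26.65.

26.65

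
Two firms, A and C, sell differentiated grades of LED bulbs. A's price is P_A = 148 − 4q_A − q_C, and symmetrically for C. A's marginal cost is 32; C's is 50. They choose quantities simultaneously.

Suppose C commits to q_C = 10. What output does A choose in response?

13.25

Firm A's profit: π = q_A(148 − 4q_A − q_C) − 32q_A.
∂π/∂q_A = 116 − 8q_A − q_C = 0 ⇒ q_A = 14.5 − 0.125q_C.
At q_C = 10: q_A = 14.5 − 0.125·10 = 13.25.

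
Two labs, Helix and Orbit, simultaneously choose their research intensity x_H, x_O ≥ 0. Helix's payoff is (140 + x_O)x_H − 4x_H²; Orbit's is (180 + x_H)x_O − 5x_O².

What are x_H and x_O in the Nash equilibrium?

Expanding Helix's payoff: 140x_H + x_Ox_H − 4x_H².
∂π/∂x_H = 140 + x_O − 8x_H = 0, so x_H = 17.5 + 0.125x_O.
Likewise for Orbit: x_O = 18 + 0.1x_H.
Plugging x_O into Helix's best response: x_H = 17.5 + 0.125(18 + 0.1x_H) ⇒ 0.9875x_H = 19.75, so x_H = 20.
Then x_O = 18 + 0.1·20 = 20.

20, 20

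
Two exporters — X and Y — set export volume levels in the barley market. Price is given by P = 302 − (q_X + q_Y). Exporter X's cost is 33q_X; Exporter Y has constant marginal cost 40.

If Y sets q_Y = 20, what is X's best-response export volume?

Exporter X's profit: π = q_X(302 − (q_X + q_Y)) − 33q_X.
∂π/∂q_X = 269 − 2q_X − q_Y = 0, so q_X = 134.5 − 0.5q_Y.
At q_Y = 20: q_X = 134.5 − 0.5·20 = 124.5.

124.5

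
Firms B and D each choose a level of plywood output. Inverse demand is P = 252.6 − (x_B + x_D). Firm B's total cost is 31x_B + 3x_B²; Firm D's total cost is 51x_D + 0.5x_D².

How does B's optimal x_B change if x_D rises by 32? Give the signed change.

-4

Firm B's profit: π = x_B(252.6 − (x_B + x_D)) − 31x_B − 3x_B².
∂π/∂x_B = 221.6 − 8x_B − x_D = 0, so x_B = 27.7 − 0.125x_D.
The reaction-function slope is −0.125, so a 32-unit rise in x_D moves x_B by −0.125 × 32 = −4. B's best response falls — the actions are strategic substitutes.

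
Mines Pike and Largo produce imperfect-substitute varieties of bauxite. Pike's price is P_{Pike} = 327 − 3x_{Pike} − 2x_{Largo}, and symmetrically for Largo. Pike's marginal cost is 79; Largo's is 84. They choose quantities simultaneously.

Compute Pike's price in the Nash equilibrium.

172.9375

Mine Pike's profit: π = x_{Pike}(327 − 3x_{Pike} − 2x_{Largo}) − 79x_{Pike}.
∂π/∂x_{Pike} = 248 − 6x_{Pike} − 2x_{Largo} = 0 ⇒ x_{Pike} = 124/3 − (1/3)x_{Largo}.
Similarly x_{Largo} = 40.5 − (1/3)x_{Pike}.
Plugging x_{Largo} into Pike's best response: x_{Pike} = 124/3 − (1/3)(40.5 − (1/3)x_{Pike}) ⇒ (8/9)x_{Pike} = 167/6, so x_{Pike} = 31.3125.
Then x_{Largo} = 40.5 − (1/3)·31.3125 = 30.0625.
P_{Pike} = 327 − 3·31.3125 − 2·30.0625 = 172.9375.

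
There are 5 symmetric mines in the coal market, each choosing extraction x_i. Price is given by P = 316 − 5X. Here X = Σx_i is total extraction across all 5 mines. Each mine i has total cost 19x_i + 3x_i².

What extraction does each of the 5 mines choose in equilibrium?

8.25

A representative mine's profit is π_i = x_i(316 − 5X) − 19x_i − 3x_i², with X = x_i + Σ_{j≠i} x_j.
First-order condition: 297 − 16x_i − 5Σ_{j≠i} x_j = 0.
In a symmetric equilibrium every mine chooses the same x, so Σ_{j≠i} x_j = 4x. The condition becomes 297 − 36x = 0, giving x = 297/36 = 8.25.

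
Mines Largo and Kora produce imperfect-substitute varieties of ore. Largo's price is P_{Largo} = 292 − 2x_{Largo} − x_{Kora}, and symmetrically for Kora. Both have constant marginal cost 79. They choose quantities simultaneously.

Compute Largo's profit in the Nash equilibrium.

Mine Largo's profit: π = x_{Largo}(292 − 2x_{Largo} − x_{Kora}) − 79x_{Largo}.
∂π/∂x_{Largo} = 213 − 4x_{Largo} − x_{Kora} = 0 ⇒ x_{Largo} = 53.25 − 0.25x_{Kora}.
The game is symmetric, so in equilibrium x_{Kora} = x_{Largo}: the reaction function gives 1.25x_{Largo} = 53.25, hence x_{Largo} = 42.6.
P_{Largo} = 292 − 2·42.6 − 42.6 = 164.2.
Profit = (164.2 − 79)·42.6 = 3629.52.

3629.52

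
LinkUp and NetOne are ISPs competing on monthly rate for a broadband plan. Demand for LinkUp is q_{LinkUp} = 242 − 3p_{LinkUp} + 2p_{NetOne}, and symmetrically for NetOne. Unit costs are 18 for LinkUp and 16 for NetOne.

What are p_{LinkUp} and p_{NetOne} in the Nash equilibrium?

LinkUp's profit: π = (p_{LinkUp} − 18)(242 − 3p_{LinkUp} + 2p_{NetOne}).
∂π/∂p_{LinkUp} = 296 − 6p_{LinkUp} + 2p_{NetOne} = 0 ⇒ p_{LinkUp} = 148/3 + (1/3)p_{NetOne}.
Similarly p_{NetOne} = 145/3 + (1/3)p_{LinkUp}.
Solving the two reaction functions simultaneously: (1 − (1/3)(1/3))p_{LinkUp} = 148/3 + (1/3)·(145/3), so (8/9)p_{LinkUp} = 589/9 and p_{LinkUp} = 73.625.
Then p_{NetOne} = 145/3 + (1/3)·73.625 = 72.875.

73.625, 72.875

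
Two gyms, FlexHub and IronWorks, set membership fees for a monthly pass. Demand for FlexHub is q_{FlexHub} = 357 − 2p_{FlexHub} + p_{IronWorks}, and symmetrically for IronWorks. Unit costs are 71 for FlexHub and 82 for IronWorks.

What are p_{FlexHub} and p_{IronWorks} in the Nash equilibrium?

FlexHub's profit: π = (p_{FlexHub} − 71)(357 − 2p_{FlexHub} + p_{IronWorks}).
∂π/∂p_{FlexHub} = 499 − 4p_{FlexHub} + p_{IronWorks} = 0 ⇒ p_{FlexHub} = 124.75 + 0.25p_{IronWorks}.
Similarly p_{IronWorks} = 130.25 + 0.25p_{FlexHub}.
Solving the two reaction functions simultaneously: (1 − (0.25)(0.25))p_{FlexHub} = 124.75 + 0.25·130.25, so 0.9375p_{FlexHub} = 157.3125 and p_{FlexHub} = 167.8.
Then p_{IronWorks} = 130.25 + 0.25·167.8 = 172.2.

167.8, 172.2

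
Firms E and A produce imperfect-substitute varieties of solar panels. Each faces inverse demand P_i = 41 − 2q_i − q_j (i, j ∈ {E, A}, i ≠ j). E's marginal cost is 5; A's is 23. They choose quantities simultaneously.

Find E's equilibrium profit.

Firm E's profit: π = q_E(41 − 2q_E − q_A) − 5q_E.
∂π/∂q_E = 36 − 4q_E − q_A = 0 ⇒ q_E = 9 − 0.25q_A.
Similarly q_A = 4.5 − 0.25q_E.
Plugging q_A into E's best response: q_E = 9 − 0.25(4.5 − 0.25q_E) ⇒ 0.9375q_E = 7.875, so q_E = 8.4.
Then q_A = 4.5 − 0.25·8.4 = 2.4.
P_E = 41 − 2·8.4 − 2.4 = 21.8.
Profit = (21.8 − 5)·8.4 = 141.12.

141.12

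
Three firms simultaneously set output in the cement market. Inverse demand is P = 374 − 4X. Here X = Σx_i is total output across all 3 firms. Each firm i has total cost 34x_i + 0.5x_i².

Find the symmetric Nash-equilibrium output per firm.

20

A representative firm's profit is π_i = x_i(374 − 4X) − 34x_i − 0.5x_i², with X = x_i + Σ_{j≠i} x_j.
First-order condition: 340 − 9x_i − 4Σ_{j≠i} x_j = 0.
In a symmetric equilibrium every firm chooses the same x, so Σ_{j≠i} x_j = 2x. The condition becomes 340 − 17x = 0, giving x = 340/17 = 20.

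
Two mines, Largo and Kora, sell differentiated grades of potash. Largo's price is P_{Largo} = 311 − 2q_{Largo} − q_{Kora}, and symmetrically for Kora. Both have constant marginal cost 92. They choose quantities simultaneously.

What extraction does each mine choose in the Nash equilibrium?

Mine Largo's profit: π = q_{Largo}(311 − 2q_{Largo} − q_{Kora}) − 92q_{Largo}.
∂π/∂q_{Largo} = 219 − 4q_{Largo} − q_{Kora} = 0 ⇒ q_{Largo} = 54.75 − 0.25q_{Kora}.
The game is symmetric, so in equilibrium q_{Kora} = q_{Largo}: the reaction function gives 1.25q_{Largo} = 54.75, hence q_{Largo} = 43.8.

43.8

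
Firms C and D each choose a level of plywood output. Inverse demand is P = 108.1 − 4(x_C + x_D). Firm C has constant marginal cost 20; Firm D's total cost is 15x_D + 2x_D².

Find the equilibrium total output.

13.465

Firm C's profit: π = x_C(108.1 − 4(x_C + x_D)) − 20x_C.
∂π/∂x_C = 88.1 − 8x_C − 4x_D = 0, so x_C = 11.0125 − 0.5x_D.
For D: ∂π/∂x_D = 93.1 − 12x_D − 4x_C = 0 ⇒ x_D = 931/120 − (1/3)x_C.
Substituting the second reaction function into the first: x_C = 11.0125 − 0.5(931/120 − (1/3)x_C), which gives (5/6)x_C = 107/15 ⇒ x_C = 8.56.
Then x_D = 931/120 − (1/3)·8.56 = 4.905.
Total output: 8.56 + 4.905 = 13.465.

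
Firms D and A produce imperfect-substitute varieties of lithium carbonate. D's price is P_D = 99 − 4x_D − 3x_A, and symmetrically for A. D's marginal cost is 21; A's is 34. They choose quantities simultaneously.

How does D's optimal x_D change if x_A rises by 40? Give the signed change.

-15

Firm D's profit: π = x_D(99 − 4x_D − 3x_A) − 21x_D.
∂π/∂x_D = 78 − 8x_D − 3x_A = 0 ⇒ x_D = 9.75 − 0.375x_A.
The reaction-function slope is −0.375, so a 40-unit rise in x_A moves x_D by −0.375 × 40 = −15. D's best response falls — the actions are strategic substitutes.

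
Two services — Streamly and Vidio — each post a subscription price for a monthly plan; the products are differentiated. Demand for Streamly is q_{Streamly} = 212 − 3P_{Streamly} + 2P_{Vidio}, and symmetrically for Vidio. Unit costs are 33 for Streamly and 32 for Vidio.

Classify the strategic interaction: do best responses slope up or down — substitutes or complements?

Streamly's profit: π = (P_{Streamly} − 33)(212 − 3P_{Streamly} + 2P_{Vidio}).
∂π/∂P_{Streamly} = 311 − 6P_{Streamly} + 2P_{Vidio} = 0 ⇒ P_{Streamly} = 311/6 + (1/3)P_{Vidio}.
The best-response slope dP_{Streamly}/dP_{Vidio} = 1/3 > 0: the reaction function is upward-sloping, so the choices are strategic complements.

strategic complements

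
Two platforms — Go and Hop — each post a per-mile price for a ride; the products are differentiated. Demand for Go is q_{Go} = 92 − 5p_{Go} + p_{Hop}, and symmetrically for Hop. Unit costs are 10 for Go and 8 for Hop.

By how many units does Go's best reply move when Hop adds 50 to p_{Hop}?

Go's profit: π = (p_{Go} − 10)(92 − 5p_{Go} + p_{Hop}).
∂π/∂p_{Go} = 142 − 10p_{Go} + p_{Hop} = 0 ⇒ p_{Go} = 14.2 + 0.1p_{Hop}.
The reaction-function slope is 0.1, so a 50-unit rise in p_{Hop} moves p_{Go} by 0.1 × 50 = 5. Go's best response rises — the actions are strategic complements.

5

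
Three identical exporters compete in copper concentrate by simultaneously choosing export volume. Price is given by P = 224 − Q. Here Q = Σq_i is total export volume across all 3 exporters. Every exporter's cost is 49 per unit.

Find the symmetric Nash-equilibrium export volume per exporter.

A representative exporter's profit is π_i = q_i(224 − Q) − 49q_i, with Q = q_i + Σ_{j≠i} q_j.
First-order condition: 175 − 2q_i − Σ_{j≠i} q_j = 0.
Imposing symmetry (q_j = q for all j) turns Σ_{j≠i} q_j into 2q, so 175 = 4q and q = 43.75.

43.75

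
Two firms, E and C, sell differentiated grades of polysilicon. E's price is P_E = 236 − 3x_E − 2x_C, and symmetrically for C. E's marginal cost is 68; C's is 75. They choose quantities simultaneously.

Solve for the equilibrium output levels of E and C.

21.4375, 19.6875

Firm E's profit: π = x_E(236 − 3x_E − 2x_C) − 68x_E.
∂π/∂x_E = 168 − 6x_E − 2x_C = 0 ⇒ x_E = 28 − (1/3)x_C.
Similarly x_C = 161/6 − (1/3)x_E.
Substituting the second reaction function into the first: x_E = 28 − (1/3)(161/6 − (1/3)x_E), which gives (8/9)x_E = 343/18 ⇒ x_E = 21.4375.
Then x_C = 161/6 − (1/3)·21.4375 = 19.6875.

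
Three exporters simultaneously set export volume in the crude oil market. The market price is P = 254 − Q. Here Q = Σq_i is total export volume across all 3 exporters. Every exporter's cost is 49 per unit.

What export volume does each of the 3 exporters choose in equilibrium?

51.25

A representative exporter's profit is π_i = q_i(254 − Q) − 49q_i, with Q = q_i + Σ_{j≠i} q_j.
First-order condition: 205 − 2q_i − Σ_{j≠i} q_j = 0.
With identical exporters, set every q_j = q: then 205 − 2q − 2q = 0, i.e. q = 205/4 = 51.25.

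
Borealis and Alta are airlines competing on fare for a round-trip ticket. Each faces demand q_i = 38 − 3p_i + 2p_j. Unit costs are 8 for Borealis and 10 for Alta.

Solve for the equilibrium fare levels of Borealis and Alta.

Borealis's profit: π = (p_{Borealis} − 8)(38 − 3p_{Borealis} + 2p_{Alta}).
∂π/∂p_{Borealis} = 62 − 6p_{Borealis} + 2p_{Alta} = 0 ⇒ p_{Borealis} = 31/3 + (1/3)p_{Alta}.
Similarly p_{Alta} = 34/3 + (1/3)p_{Borealis}.
Substituting the second reaction function into the first: p_{Borealis} = 31/3 + (1/3)(34/3 + (1/3)p_{Borealis}), which gives (8/9)p_{Borealis} = 127/9 ⇒ p_{Borealis} = 15.875.
Then p_{Alta} = 34/3 + (1/3)·15.875 = 16.625.

15.875, 16.625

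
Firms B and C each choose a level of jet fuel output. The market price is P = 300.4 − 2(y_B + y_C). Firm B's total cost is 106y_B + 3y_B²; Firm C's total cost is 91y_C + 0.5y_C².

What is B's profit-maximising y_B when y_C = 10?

17.44

Firm B's profit: π = y_B(300.4 − 2(y_B + y_C)) − 106y_B − 3y_B².
∂π/∂y_B = 194.4 − 10y_B − 2y_C = 0, so y_B = 19.44 − 0.2y_C.
At y_C = 10: y_B = 19.44 − 0.2·10 = 17.44.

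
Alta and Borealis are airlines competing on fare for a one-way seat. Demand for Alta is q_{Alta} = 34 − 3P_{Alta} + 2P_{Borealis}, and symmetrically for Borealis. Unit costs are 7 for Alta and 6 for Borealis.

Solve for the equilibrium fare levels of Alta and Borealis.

Alta's profit: π = (P_{Alta} − 7)(34 − 3P_{Alta} + 2P_{Borealis}).
∂π/∂P_{Alta} = 55 − 6P_{Alta} + 2P_{Borealis} = 0 ⇒ P_{Alta} = 55/6 + (1/3)P_{Borealis}.
Similarly P_{Borealis} = 26/3 + (1/3)P_{Alta}.
Substituting the second reaction function into the first: P_{Alta} = 55/6 + (1/3)(26/3 + (1/3)P_{Alta}), which gives (8/9)P_{Alta} = 217/18 ⇒ P_{Alta} = 13.5625.
Then P_{Borealis} = 26/3 + (1/3)·13.5625 = 13.1875.

13.5625, 13.1875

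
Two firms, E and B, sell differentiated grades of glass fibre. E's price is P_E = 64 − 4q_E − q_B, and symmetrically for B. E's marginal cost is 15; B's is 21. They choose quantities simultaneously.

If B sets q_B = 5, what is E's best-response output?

Firm E's profit: π = q_E(64 − 4q_E − q_B) − 15q_E.
∂π/∂q_E = 49 − 8q_E − q_B = 0 ⇒ q_E = 6.125 − 0.125q_B.
At q_B = 5: q_E = 6.125 − 0.125·5 = 5.5.

5.5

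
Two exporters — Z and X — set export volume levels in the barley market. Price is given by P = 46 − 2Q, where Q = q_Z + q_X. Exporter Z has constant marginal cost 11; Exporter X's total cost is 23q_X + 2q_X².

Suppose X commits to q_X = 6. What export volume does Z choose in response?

5.75

Exporter Z's profit: π = q_Z(46 − 2(q_Z + q_X)) − 11q_Z.
∂π/∂q_Z = 35 − 4q_Z − 2q_X = 0, so q_Z = 8.75 − 0.5q_X.
At q_X = 6: q_Z = 8.75 − 0.5·6 = 5.75.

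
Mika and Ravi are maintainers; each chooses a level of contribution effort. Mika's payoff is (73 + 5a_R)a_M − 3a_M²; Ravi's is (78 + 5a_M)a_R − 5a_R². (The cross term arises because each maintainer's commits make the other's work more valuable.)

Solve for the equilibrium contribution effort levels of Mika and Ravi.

32, 23.8

Expanding Mika's payoff: 73a_M + 5a_Ra_M − 3a_M².
∂π/∂a_M = 73 + 5a_R − 6a_M = 0, so a_M = 73/6 + (5/6)a_R.
Likewise for Ravi: a_R = 7.8 + 0.5a_M.
Plugging a_R into Mika's best response: a_M = 73/6 + (5/6)(7.8 + 0.5a_M) ⇒ (7/12)a_M = 56/3, so a_M = 32.
Then a_R = 7.8 + 0.5·32 = 23.8.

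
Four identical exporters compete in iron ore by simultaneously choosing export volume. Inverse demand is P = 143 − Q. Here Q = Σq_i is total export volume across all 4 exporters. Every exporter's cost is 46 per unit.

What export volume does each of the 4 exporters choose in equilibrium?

19.4

A representative exporter's profit is π_i = q_i(143 − Q) − 46q_i, with Q = q_i + Σ_{j≠i} q_j.
First-order condition: 97 − 2q_i − Σ_{j≠i} q_j = 0.
With identical exporters, set every q_j = q: then 97 − 2q − 3q = 0, i.e. q = 97/5 = 19.4.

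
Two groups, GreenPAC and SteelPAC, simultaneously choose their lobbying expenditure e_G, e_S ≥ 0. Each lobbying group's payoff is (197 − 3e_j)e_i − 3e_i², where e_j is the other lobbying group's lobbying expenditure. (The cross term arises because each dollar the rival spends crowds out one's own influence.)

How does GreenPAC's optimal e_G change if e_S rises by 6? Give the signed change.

GreenPAC's payoff is (197 − 3e_S)e_G − 3e_G².
∂π/∂e_G = 197 − 3e_S − 6e_G = 0, so e_G = 197/6 − 0.5e_S.
The reaction-function slope is −0.5, so a 6-unit rise in e_S moves e_G by −0.5 × 6 = −3. GreenPAC's best response falls — the actions are strategic substitutes.

-3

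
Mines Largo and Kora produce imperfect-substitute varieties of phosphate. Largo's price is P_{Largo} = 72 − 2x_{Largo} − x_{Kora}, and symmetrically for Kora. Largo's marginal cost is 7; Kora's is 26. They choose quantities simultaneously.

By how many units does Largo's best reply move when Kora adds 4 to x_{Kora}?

-1

Mine Largo's profit: π = x_{Largo}(72 − 2x_{Largo} − x_{Kora}) − 7x_{Largo}.
∂π/∂x_{Largo} = 65 − 4x_{Largo} − x_{Kora} = 0 ⇒ x_{Largo} = 16.25 − 0.25x_{Kora}.
The reaction-function slope is −0.25, so a 4-unit rise in x_{Kora} moves x_{Largo} by −0.25 × 4 = −1. Largo's best response falls — the actions are strategic substitutes.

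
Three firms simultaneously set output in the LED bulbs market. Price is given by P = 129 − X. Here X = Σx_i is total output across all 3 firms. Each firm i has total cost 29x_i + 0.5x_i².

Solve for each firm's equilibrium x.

20

A representative firm's profit is π_i = x_i(129 − X) − 29x_i − 0.5x_i², with X = x_i + Σ_{j≠i} x_j.
First-order condition: 100 − 3x_i − Σ_{j≠i} x_j = 0.
In a symmetric equilibrium every firm chooses the same x, so Σ_{j≠i} x_j = 2x. The condition becomes 100 − 5x = 0, giving x = 100/5 = 20.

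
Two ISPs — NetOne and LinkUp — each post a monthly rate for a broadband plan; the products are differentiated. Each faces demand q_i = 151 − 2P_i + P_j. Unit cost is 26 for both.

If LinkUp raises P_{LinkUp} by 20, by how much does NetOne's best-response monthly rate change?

NetOne's profit: π = (P_{NetOne} − 26)(151 − 2P_{NetOne} + P_{LinkUp}).
∂π/∂P_{NetOne} = 203 − 4P_{NetOne} + P_{LinkUp} = 0 ⇒ P_{NetOne} = 50.75 + 0.25P_{LinkUp}.
The reaction-function slope is 0.25, so a 20-unit rise in P_{LinkUp} moves P_{NetOne} by 0.25 × 20 = 5. NetOne's best response rises — the actions are strategic complements.

5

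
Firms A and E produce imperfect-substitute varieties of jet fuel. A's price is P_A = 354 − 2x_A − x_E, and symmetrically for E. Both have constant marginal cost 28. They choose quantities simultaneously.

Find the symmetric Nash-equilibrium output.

65.2

Firm A's profit: π = x_A(354 − 2x_A − x_E) − 28x_A.
∂π/∂x_A = 326 − 4x_A − x_E = 0 ⇒ x_A = 81.5 − 0.25x_E.
By symmetry x_E = x_A; substituting into the reaction function, 1.25x_A = 81.5 and x_A = 65.2.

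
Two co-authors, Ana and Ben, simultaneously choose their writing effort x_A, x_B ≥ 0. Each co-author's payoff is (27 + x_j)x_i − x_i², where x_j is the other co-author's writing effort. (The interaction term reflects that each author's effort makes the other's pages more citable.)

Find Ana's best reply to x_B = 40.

33.5

Ana's payoff is (27 + x_B)x_A − x_A².
∂π/∂x_A = 27 + x_B − 2x_A = 0, so x_A = 13.5 + 0.5x_B.
At x_B = 40: x_A = 13.5 + 0.5·40 = 33.5.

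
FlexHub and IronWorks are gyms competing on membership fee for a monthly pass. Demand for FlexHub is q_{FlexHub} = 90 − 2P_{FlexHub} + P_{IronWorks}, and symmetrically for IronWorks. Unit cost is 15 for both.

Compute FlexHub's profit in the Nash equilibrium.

1250

FlexHub's profit: π = (P_{FlexHub} − 15)(90 − 2P_{FlexHub} + P_{IronWorks}).
∂π/∂P_{FlexHub} = 120 − 4P_{FlexHub} + P_{IronWorks} = 0 ⇒ P_{FlexHub} = 30 + 0.25P_{IronWorks}.
The game is symmetric, so in equilibrium P_{IronWorks} = P_{FlexHub}: the reaction function gives 0.75P_{FlexHub} = 30, hence P_{FlexHub} = 40.
q_{FlexHub} = 90 − 2·40 + 40 = 50.
Profit = (40 − 15)·50 = 1250.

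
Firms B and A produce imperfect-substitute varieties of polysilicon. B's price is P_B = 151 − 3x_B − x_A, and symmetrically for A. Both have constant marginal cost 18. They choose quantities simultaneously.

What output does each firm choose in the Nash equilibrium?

19

Firm B's profit: π = x_B(151 − 3x_B − x_A) − 18x_B.
∂π/∂x_B = 133 − 6x_B − x_A = 0 ⇒ x_B = 133/6 − (1/6)x_A.
The game is symmetric, so in equilibrium x_A = x_B: the reaction function gives (7/6)x_B = 133/6, hence x_B = 19.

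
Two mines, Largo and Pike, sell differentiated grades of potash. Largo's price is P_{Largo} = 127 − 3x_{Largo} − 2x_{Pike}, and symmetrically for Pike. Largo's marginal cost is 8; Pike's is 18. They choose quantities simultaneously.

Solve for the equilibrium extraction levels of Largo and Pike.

15.5, 13

Mine Largo's profit: π = x_{Largo}(127 − 3x_{Largo} − 2x_{Pike}) − 8x_{Largo}.
∂π/∂x_{Largo} = 119 − 6x_{Largo} − 2x_{Pike} = 0 ⇒ x_{Largo} = 119/6 − (1/3)x_{Pike}.
Similarly x_{Pike} = 109/6 − (1/3)x_{Largo}.
Plugging x_{Pike} into Largo's best response: x_{Largo} = 119/6 − (1/3)(109/6 − (1/3)x_{Largo}) ⇒ (8/9)x_{Largo} = 124/9, so x_{Largo} = 15.5.
Then x_{Pike} = 109/6 − (1/3)·15.5 = 13.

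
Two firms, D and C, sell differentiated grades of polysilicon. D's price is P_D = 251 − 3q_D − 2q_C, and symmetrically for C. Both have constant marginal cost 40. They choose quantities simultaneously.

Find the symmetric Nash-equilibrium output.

Firm D's profit: π = q_D(251 − 3q_D − 2q_C) − 40q_D.
∂π/∂q_D = 211 − 6q_D − 2q_C = 0 ⇒ q_D = 211/6 − (1/3)q_C.
Setting q_D = q_C in the reaction function: q_D = 211/6 − (1/3)q_D, so q_D = (211/6) / (4/3) = 26.375.

26.375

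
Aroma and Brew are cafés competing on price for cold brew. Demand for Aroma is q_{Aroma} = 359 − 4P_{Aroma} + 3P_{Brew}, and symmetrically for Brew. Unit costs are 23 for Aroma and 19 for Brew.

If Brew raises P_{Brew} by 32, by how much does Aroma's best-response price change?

Aroma's profit: π = (P_{Aroma} − 23)(359 − 4P_{Aroma} + 3P_{Brew}).
∂π/∂P_{Aroma} = 451 − 8P_{Aroma} + 3P_{Brew} = 0 ⇒ P_{Aroma} = 56.375 + 0.375P_{Brew}.
The reaction-function slope is 0.375, so a 32-unit rise in P_{Brew} moves P_{Aroma} by 0.375 × 32 = 12. Aroma's best response rises — the actions are strategic complements.

12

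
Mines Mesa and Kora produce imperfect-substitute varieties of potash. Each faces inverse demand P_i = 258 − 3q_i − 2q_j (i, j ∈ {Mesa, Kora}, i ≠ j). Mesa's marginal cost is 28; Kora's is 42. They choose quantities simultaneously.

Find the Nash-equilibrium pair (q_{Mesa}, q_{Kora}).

Mine Mesa's profit: π = q_{Mesa}(258 − 3q_{Mesa} − 2q_{Kora}) − 28q_{Mesa}.
∂π/∂q_{Mesa} = 230 − 6q_{Mesa} − 2q_{Kora} = 0 ⇒ q_{Mesa} = 115/3 − (1/3)q_{Kora}.
Similarly q_{Kora} = 36 − (1/3)q_{Mesa}.
Substituting the second reaction function into the first: q_{Mesa} = 115/3 − (1/3)(36 − (1/3)q_{Mesa}), which gives (8/9)q_{Mesa} = 79/3 ⇒ q_{Mesa} = 29.625.
Then q_{Kora} = 36 − (1/3)·29.625 = 26.125.

29.625, 26.125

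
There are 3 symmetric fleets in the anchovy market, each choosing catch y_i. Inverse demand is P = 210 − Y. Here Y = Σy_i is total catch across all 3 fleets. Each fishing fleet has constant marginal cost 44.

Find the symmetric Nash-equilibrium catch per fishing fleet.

A representative fishing fleet's profit is π_i = y_i(210 − Y) − 44y_i, with Y = y_i + Σ_{j≠i} y_j.
First-order condition: 166 − 2y_i − Σ_{j≠i} y_j = 0.
With identical fishing fleets, set every y_j = y: then 166 − 2y − 2y = 0, i.e. y = 166/4 = 41.5.

41.5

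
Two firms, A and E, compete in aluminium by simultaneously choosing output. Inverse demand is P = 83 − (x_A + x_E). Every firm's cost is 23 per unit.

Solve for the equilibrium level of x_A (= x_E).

20

Firm A's profit: π = x_A(83 − (x_A + x_E)) − 23x_A.
∂π/∂x_A = 60 − 2x_A − x_E = 0, so x_A = 30 − 0.5x_E.
Setting x_A = x_E in the reaction function: x_A = 30 − 0.5x_A, so x_A = 30 / 1.5 = 20.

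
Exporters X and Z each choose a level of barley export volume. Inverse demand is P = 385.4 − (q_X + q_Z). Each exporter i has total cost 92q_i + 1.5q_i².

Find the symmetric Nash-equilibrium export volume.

Exporter X's profit: π = q_X(385.4 − (q_X + q_Z)) − 92q_X − 1.5q_X².
∂π/∂q_X = 293.4 − 5q_X − q_Z = 0, so q_X = 58.68 − 0.2q_Z.
By symmetry q_Z = q_X; substituting into the reaction function, 1.2q_X = 58.68 and q_X = 48.9.

48.9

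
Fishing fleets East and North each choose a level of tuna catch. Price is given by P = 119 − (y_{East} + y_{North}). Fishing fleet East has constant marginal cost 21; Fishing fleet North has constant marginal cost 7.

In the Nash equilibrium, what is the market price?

Fishing fleet East's profit: π = y_{East}(119 − (y_{East} + y_{North})) − 21y_{East}.
∂π/∂y_{East} = 98 − 2y_{East} − y_{North} = 0, so y_{East} = 49 − 0.5y_{North}.
By the same steps for North: y_{North} = 56 − 0.5y_{East}.
Plugging y_{North} into East's best response: y_{East} = 49 − 0.5(56 − 0.5y_{East}) ⇒ 0.75y_{East} = 21, so y_{East} = 28.
Then y_{North} = 56 − 0.5·28 = 42.
Equilibrium price: P = 119 − 70 = 49.

49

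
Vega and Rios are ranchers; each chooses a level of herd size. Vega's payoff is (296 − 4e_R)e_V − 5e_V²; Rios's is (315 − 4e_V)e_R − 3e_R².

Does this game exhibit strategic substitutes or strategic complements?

strategic substitutes

Expanding Vega's payoff: 296e_V − 4e_Re_V − 5e_V².
∂π/∂e_V = 296 − 4e_R − 10e_V = 0, so e_V = 29.6 − 0.4e_R.
The best-response slope de_V/de_R = −0.4 < 0: the reaction function is downward-sloping, so the choices are strategic substitutes.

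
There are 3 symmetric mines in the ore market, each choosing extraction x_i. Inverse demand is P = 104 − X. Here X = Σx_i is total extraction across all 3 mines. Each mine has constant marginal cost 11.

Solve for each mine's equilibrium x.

A representative mine's profit is π_i = x_i(104 − X) − 11x_i, with X = x_i + Σ_{j≠i} x_j.
First-order condition: 93 − 2x_i − Σ_{j≠i} x_j = 0.
In a symmetric equilibrium every mine chooses the same x, so Σ_{j≠i} x_j = 2x. The condition becomes 93 − 4x = 0, giving x = 93/4 = 23.25.

23.25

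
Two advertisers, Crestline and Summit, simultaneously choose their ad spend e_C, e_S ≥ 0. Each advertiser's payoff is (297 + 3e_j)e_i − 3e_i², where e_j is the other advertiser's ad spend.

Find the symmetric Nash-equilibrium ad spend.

99

Crestline's payoff is (297 + 3e_S)e_C − 3e_C².
∂π/∂e_C = 297 + 3e_S − 6e_C = 0, so e_C = 49.5 + 0.5e_S.
The game is symmetric, so in equilibrium e_S = e_C: the reaction function gives 0.5e_C = 49.5, hence e_C = 99.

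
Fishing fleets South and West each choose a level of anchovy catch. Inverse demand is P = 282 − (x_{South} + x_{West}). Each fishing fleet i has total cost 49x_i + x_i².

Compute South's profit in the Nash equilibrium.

4343.12

Fishing fleet South's profit: π = x_{South}(282 − (x_{South} + x_{West})) − 49x_{South} − x_{South}².
∂π/∂x_{South} = 233 − 4x_{South} − x_{West} = 0, so x_{South} = 58.25 − 0.25x_{West}.
Setting x_{South} = x_{West} in the reaction function: x_{South} = 58.25 − 0.25x_{South}, so x_{South} = 58.25 / 1.25 = 46.6.
Price P = 282 − 93.2 = 188.8.
South's profit: (188.8 − 49)·46.6 − (46.6)² = 4343.12.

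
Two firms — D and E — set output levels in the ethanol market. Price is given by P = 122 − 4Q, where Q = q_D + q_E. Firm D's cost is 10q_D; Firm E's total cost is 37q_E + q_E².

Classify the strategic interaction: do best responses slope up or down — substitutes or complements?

Firm D's profit: π = q_D(122 − 4(q_D + q_E)) − 10q_D.
∂π/∂q_D = 112 − 8q_D − 4q_E = 0, so q_D = 14 − 0.5q_E.
The best-response slope dq_D/dq_E = −0.5 < 0: the reaction function is downward-sloping, so the choices are strategic substitutes.

strategic substitutes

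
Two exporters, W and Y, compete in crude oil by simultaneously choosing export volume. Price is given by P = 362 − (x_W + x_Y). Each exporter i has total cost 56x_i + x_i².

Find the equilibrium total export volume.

122.4

Exporter W's profit: π = x_W(362 − (x_W + x_Y)) − 56x_W − x_W².
∂π/∂x_W = 306 − 4x_W − x_Y = 0, so x_W = 76.5 − 0.25x_Y.
By symmetry x_Y = x_W; substituting into the reaction function, 1.25x_W = 76.5 and x_W = 61.2.
Total export volume: 61.2 + 61.2 = 122.4.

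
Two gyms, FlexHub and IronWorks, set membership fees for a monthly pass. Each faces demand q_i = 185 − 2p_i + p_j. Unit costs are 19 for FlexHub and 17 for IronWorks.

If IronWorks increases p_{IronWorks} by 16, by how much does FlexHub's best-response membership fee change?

4

FlexHub's profit: π = (p_{FlexHub} − 19)(185 − 2p_{FlexHub} + p_{IronWorks}).
∂π/∂p_{FlexHub} = 223 − 4p_{FlexHub} + p_{IronWorks} = 0 ⇒ p_{FlexHub} = 55.75 + 0.25p_{IronWorks}.
The reaction-function slope is 0.25, so a 16-unit rise in p_{IronWorks} moves p_{FlexHub} by 0.25 × 16 = 4. FlexHub's best response rises — the actions are strategic complements.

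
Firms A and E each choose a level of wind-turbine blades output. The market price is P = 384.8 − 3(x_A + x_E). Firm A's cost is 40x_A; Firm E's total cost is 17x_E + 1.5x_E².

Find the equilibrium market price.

173.32

Firm A's profit: π = x_A(384.8 − 3(x_A + x_E)) − 40x_A.
∂π/∂x_A = 344.8 − 6x_A − 3x_E = 0, so x_A = 862/15 − 0.5x_E.
For E: ∂π/∂x_E = 367.8 − 9x_E − 3x_A = 0 ⇒ x_E = 613/15 − (1/3)x_A.
Plugging x_E into A's best response: x_A = 862/15 − 0.5(613/15 − (1/3)x_A) ⇒ (5/6)x_A = 1111/30, so x_A = 44.44.
Then x_E = 613/15 − (1/3)·44.44 = 1954/75.
Equilibrium price: P = 384.8 − 3·(5287/75) = 173.32.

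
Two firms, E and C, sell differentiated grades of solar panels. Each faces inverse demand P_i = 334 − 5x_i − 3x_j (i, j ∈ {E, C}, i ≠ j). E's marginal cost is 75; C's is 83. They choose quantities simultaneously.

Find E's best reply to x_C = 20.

Firm E's profit: π = x_E(334 − 5x_E − 3x_C) − 75x_E.
∂π/∂x_E = 259 − 10x_E − 3x_C = 0 ⇒ x_E = 25.9 − 0.3x_C.
At x_C = 20: x_E = 25.9 − 0.3·20 = 19.9.

19.9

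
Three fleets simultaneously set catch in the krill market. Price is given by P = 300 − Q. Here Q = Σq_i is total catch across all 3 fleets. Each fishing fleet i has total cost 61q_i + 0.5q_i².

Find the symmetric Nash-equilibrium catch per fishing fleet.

A representative fishing fleet's profit is π_i = q_i(300 − Q) − 61q_i − 0.5q_i², with Q = q_i + Σ_{j≠i} q_j.
First-order condition: 239 − 3q_i − Σ_{j≠i} q_j = 0.
Imposing symmetry (q_j = q for all j) turns Σ_{j≠i} q_j into 2q, so 239 = 5q and q = 47.8.

47.8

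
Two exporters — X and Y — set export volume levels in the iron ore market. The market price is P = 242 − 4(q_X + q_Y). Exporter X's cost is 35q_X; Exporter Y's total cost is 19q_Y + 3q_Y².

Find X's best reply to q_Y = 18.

16.875

Exporter X's profit: π = q_X(242 − 4(q_X + q_Y)) − 35q_X.
∂π/∂q_X = 207 − 8q_X − 4q_Y = 0, so q_X = 25.875 − 0.5q_Y.
At q_Y = 18: q_X = 25.875 − 0.5·18 = 16.875.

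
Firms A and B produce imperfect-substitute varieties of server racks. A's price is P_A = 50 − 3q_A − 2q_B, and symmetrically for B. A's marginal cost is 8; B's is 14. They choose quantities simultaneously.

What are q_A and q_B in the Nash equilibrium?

Firm A's profit: π = q_A(50 − 3q_A − 2q_B) − 8q_A.
∂π/∂q_A = 42 − 6q_A − 2q_B = 0 ⇒ q_A = 7 − (1/3)q_B.
Similarly q_B = 6 − (1/3)q_A.
Plugging q_B into A's best response: q_A = 7 − (1/3)(6 − (1/3)q_A) ⇒ (8/9)q_A = 5, so q_A = 5.625.
Then q_B = 6 − (1/3)·5.625 = 4.125.

5.625, 4.125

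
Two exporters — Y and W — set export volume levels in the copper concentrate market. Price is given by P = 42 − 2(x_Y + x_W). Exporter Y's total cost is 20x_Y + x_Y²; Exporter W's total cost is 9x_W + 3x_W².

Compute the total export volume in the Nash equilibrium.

Exporter Y's profit: π = x_Y(42 − 2(x_Y + x_W)) − 20x_Y − x_Y².
∂π/∂x_Y = 22 − 6x_Y − 2x_W = 0, so x_Y = 11/3 − (1/3)x_W.
For W: ∂π/∂x_W = 33 − 10x_W − 2x_Y = 0 ⇒ x_W = 3.3 − 0.2x_Y.
Solving the two reaction functions simultaneously: (1 − (−1/3)(−0.2))x_Y = 11/3 − (1/3)·3.3, so (14/15)x_Y = 77/30 and x_Y = 2.75.
Then x_W = 3.3 − 0.2·2.75 = 2.75.
Total export volume: 2.75 + 2.75 = 5.5.

5.5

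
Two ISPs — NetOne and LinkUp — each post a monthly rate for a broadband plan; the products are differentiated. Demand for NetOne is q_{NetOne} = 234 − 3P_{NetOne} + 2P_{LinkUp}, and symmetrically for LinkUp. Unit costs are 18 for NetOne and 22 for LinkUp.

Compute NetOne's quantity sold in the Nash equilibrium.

164.25

NetOne's profit: π = (P_{NetOne} − 18)(234 − 3P_{NetOne} + 2P_{LinkUp}).
∂π/∂P_{NetOne} = 288 − 6P_{NetOne} + 2P_{LinkUp} = 0 ⇒ P_{NetOne} = 48 + (1/3)P_{LinkUp}.
Similarly P_{LinkUp} = 50 + (1/3)P_{NetOne}.
Substituting the second reaction function into the first: P_{NetOne} = 48 + (1/3)(50 + (1/3)P_{NetOne}), which gives (8/9)P_{NetOne} = 194/3 ⇒ P_{NetOne} = 72.75.
Then P_{LinkUp} = 50 + (1/3)·72.75 = 74.25.
q_{NetOne} = 234 − 3·72.75 + 2·74.25 = 164.25.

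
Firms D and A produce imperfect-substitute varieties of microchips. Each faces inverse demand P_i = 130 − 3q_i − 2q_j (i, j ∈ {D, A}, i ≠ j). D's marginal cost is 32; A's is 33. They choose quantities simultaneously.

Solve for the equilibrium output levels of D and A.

12.3125, 12.0625

Firm D's profit: π = q_D(130 − 3q_D − 2q_A) − 32q_D.
∂π/∂q_D = 98 − 6q_D − 2q_A = 0 ⇒ q_D = 49/3 − (1/3)q_A.
Similarly q_A = 97/6 − (1/3)q_D.
Substituting the second reaction function into the first: q_D = 49/3 − (1/3)(97/6 − (1/3)q_D), which gives (8/9)q_D = 197/18 ⇒ q_D = 12.3125.
Then q_A = 97/6 − (1/3)·12.3125 = 12.0625.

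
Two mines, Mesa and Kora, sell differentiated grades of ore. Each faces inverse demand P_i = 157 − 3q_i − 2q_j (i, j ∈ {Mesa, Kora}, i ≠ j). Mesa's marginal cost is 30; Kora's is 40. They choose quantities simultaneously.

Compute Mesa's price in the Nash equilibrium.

79.5

Mine Mesa's profit: π = q_{Mesa}(157 − 3q_{Mesa} − 2q_{Kora}) − 30q_{Mesa}.
∂π/∂q_{Mesa} = 127 − 6q_{Mesa} − 2q_{Kora} = 0 ⇒ q_{Mesa} = 127/6 − (1/3)q_{Kora}.
Similarly q_{Kora} = 19.5 − (1/3)q_{Mesa}.
Substituting the second reaction function into the first: q_{Mesa} = 127/6 − (1/3)(19.5 − (1/3)q_{Mesa}), which gives (8/9)q_{Mesa} = 44/3 ⇒ q_{Mesa} = 16.5.
Then q_{Kora} = 19.5 − (1/3)·16.5 = 14.
P_{Mesa} = 157 − 3·16.5 − 2·14 = 79.5.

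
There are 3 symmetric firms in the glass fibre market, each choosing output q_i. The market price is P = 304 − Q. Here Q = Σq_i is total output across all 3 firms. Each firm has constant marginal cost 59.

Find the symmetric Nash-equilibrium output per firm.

A representative firm's profit is π_i = q_i(304 − Q) − 59q_i, with Q = q_i + Σ_{j≠i} q_j.
First-order condition: 245 − 2q_i − Σ_{j≠i} q_j = 0.
With identical firms, set every q_j = q: then 245 − 2q − 2q = 0, i.e. q = 245/4 = 61.25.

61.25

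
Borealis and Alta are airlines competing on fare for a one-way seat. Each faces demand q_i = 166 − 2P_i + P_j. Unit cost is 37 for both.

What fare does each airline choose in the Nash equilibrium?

80

Borealis's profit: π = (P_{Borealis} − 37)(166 − 2P_{Borealis} + P_{Alta}).
∂π/∂P_{Borealis} = 240 − 4P_{Borealis} + P_{Alta} = 0 ⇒ P_{Borealis} = 60 + 0.25P_{Alta}.
The game is symmetric, so in equilibrium P_{Alta} = P_{Borealis}: the reaction function gives 0.75P_{Borealis} = 60, hence P_{Borealis} = 80.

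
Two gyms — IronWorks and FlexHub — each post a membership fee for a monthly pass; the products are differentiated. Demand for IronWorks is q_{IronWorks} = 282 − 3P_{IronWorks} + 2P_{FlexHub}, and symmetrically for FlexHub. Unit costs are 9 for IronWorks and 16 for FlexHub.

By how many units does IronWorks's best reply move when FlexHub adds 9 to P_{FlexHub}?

IronWorks's profit: π = (P_{IronWorks} − 9)(282 − 3P_{IronWorks} + 2P_{FlexHub}).
∂π/∂P_{IronWorks} = 309 − 6P_{IronWorks} + 2P_{FlexHub} = 0 ⇒ P_{IronWorks} = 51.5 + (1/3)P_{FlexHub}.
The reaction-function slope is 1/3, so a 9-unit rise in P_{FlexHub} moves P_{IronWorks} by 1/3 × 9 = 3. IronWorks's best response rises — the actions are strategic complements.

3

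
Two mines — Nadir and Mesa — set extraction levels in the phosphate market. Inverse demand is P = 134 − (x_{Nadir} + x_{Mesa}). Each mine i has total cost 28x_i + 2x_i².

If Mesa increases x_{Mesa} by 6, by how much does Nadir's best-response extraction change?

-1

Mine Nadir's profit: π = x_{Nadir}(134 − (x_{Nadir} + x_{Mesa})) − 28x_{Nadir} − 2x_{Nadir}².
∂π/∂x_{Nadir} = 106 − 6x_{Nadir} − x_{Mesa} = 0, so x_{Nadir} = 53/3 − (1/6)x_{Mesa}.
The reaction-function slope is −1/6, so a 6-unit rise in x_{Mesa} moves x_{Nadir} by −1/6 × 6 = −1. Nadir's best response falls — the actions are strategic substitutes.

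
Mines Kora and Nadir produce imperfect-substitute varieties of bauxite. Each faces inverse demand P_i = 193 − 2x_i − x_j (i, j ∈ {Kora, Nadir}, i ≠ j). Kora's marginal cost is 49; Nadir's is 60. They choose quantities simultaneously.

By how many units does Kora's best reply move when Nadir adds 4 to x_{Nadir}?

Mine Kora's profit: π = x_{Kora}(193 − 2x_{Kora} − x_{Nadir}) − 49x_{Kora}.
∂π/∂x_{Kora} = 144 − 4x_{Kora} − x_{Nadir} = 0 ⇒ x_{Kora} = 36 − 0.25x_{Nadir}.
The reaction-function slope is −0.25, so a 4-unit rise in x_{Nadir} moves x_{Kora} by −0.25 × 4 = −1. Kora's best response falls — the actions are strategic substitutes.

-1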